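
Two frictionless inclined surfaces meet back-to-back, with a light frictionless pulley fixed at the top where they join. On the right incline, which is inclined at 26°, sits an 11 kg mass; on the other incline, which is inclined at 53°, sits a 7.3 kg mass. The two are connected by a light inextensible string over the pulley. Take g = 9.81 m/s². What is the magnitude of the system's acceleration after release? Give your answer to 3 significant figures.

0.540 m/s²

Resolve each weight along its own incline: the 11 kg mass has component 11 × 9.81 × sin 26° = 47.305 N down its slope, and the 7.3 kg mass has 7.3 × 9.81 × sin 53° = 57.193 N down its slope.
The 7.3 kg side's 57.193 N exceeds the other side's 47.305 N, so that mass slides down and the 11 kg mass slides up. Taking that direction as positive, Newton's second law for the whole system gives 57.193 − 47.305 = (11 + 7.3) a, so a = 9.888 / 18.3 = 0.5403 m/s².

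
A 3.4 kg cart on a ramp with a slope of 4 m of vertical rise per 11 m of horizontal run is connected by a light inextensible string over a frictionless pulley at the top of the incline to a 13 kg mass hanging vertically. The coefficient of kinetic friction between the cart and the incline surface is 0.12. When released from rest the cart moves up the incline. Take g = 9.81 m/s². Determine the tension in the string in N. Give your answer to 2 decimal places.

38.46 N

For the cart on the incline: the weight component along the slope is m₁g sin 19.98° = 3.4 × 9.81 × 0.3417 = 11.397 N and the normal force is N = m₁g cos 19.98° = 31.346 N.
Kinetic friction opposes the cart's motion up the incline: f = μN = 0.12 × 31.346 = 3.762 N acting down the slope.
Newton's second law for the cart (up-slope positive): T − 11.397 − 3.762 = 3.4 a. For the hanging mass (downward positive): 13 × 9.81 − T = 13 a.
Adding the two equations eliminates T: 112.371 = 16.4 a, so a = 6.8519 m/s².
Then from the hanging mass's equation, T = 13 × (9.81 − 6.8519) = 38.455 N.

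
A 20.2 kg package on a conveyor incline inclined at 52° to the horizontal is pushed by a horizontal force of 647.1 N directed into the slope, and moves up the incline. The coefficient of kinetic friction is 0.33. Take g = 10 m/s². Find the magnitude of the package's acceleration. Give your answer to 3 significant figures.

1.48 m/s²

The horizontal push has components F cos 52° = 647.1 × 0.6157 = 398.419 N up the incline and F sin 52° = 647.1 × 0.7880 = 509.915 N pressing into the surface.
The normal force is therefore N = mg cos 52° + F sin 52° = 124.371 + 509.915 = 634.286 N, and kinetic friction down the slope is μN = 0.33 × 634.286 = 209.314 N.
Along the incline: F cos 52° − mg sin 52° − μN = ma, so 398.419 − 159.176 − 209.314 = 20.2 a, giving a = 1.4816 m/s².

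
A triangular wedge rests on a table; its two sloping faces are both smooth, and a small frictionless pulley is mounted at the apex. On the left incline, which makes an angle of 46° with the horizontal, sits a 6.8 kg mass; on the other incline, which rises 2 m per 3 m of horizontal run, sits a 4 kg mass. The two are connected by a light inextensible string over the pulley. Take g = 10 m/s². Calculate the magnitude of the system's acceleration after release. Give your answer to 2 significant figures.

2.5 m/s²

Resolve each weight along its own incline: the 6.8 kg mass has component 6.8 × 10 × sin 46° = 48.915 N down its slope, and the 4 kg mass has 4 × 10 × sin 33.69° = 22.188 N down its slope.
The 6.8 kg side's 48.915 N exceeds the other side's 22.188 N, so that mass slides down and the 4 kg mass slides up. Taking that direction as positive, Newton's second law for the whole system gives 48.915 − 22.188 = (6.8 + 4) a, so a = 26.727 / 10.8 = 2.4747 m/s².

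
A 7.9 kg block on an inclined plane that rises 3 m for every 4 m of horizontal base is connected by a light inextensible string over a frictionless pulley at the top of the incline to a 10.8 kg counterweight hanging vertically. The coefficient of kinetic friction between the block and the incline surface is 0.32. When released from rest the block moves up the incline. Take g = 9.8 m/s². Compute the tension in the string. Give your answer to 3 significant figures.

For the block on the incline: the weight component along the slope is m₁g sin 36.87° = 7.9 × 9.8 × 0.6000 = 46.452 N and the normal force is N = m₁g cos 36.87° = 61.936 N.
Kinetic friction opposes the block's motion up the incline: f = μN = 0.32 × 61.936 = 19.820 N acting down the slope.
Newton's second law for the block (up-slope positive): T − 46.452 − 19.820 = 7.9 a. For the hanging counterweight (downward positive): 10.8 × 9.8 − T = 10.8 a.
Adding the two equations eliminates T: 39.568 = 18.7 a, so a = 2.1159 m/s².
Then from the hanging counterweight's equation, T = 10.8 × (9.8 − 2.1159) = 82.988 N.

83.0 N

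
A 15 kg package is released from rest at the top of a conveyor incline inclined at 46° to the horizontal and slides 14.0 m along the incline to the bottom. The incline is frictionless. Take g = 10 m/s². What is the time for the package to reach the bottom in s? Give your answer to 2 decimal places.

The weight component along the incline is mg sin 46° = 107.901 N and the normal force is N = mg cos 46° = 104.199 N.
With no friction, a = g sin 46° = 7.1934 m/s².
Starting from rest, L = ½at², so t = √(2L/a) = √(2 × 14.0 / 7.1934) = 1.9729 s.

1.97 s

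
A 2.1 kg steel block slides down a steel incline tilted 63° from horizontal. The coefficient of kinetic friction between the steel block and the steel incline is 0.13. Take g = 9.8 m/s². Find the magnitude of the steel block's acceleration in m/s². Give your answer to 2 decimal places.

Resolving the weight along the incline: the component pulling the steel block down the slope is mg sin 63° = 2.1 × 9.8 × 0.8910 = 18.337 N, and the normal force is N = mg cos 63° = 2.1 × 9.8 × 0.4540 = 9.343 N.
Kinetic friction acts up the slope with magnitude f = μN = 0.13 × 9.343 = 1.215 N.
Net force along the incline is 18.337 − 1.215 = 17.122 N, so a = 17.122 / 2.1 = 8.1533 m/s².

8.15 m/s²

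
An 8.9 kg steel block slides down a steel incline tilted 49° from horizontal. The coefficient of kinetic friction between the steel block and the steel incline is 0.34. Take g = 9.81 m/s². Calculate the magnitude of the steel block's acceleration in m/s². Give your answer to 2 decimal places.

5.22 m/s²

Resolving the weight along the incline: the component pulling the steel block down the slope is mg sin 49° = 8.9 × 9.81 × 0.7547 = 65.892 N, and the normal force is N = mg cos 49° = 8.9 × 9.81 × 0.6561 = 57.283 N.
Kinetic friction acts up the slope with magnitude f = μN = 0.34 × 57.283 = 19.476 N.
Net force along the incline is 65.892 − 19.476 = 46.416 N, so a = 46.416 / 8.9 = 5.2153 m/s².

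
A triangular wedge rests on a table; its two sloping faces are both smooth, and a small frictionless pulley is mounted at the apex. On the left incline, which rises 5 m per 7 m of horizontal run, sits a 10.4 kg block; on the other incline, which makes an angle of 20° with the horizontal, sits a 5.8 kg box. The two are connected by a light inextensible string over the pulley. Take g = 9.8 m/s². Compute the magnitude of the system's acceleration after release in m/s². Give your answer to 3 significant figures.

2.46 m/s²

Resolve each weight along its own incline: the 10.4 kg mass has component 10.4 × 9.8 × sin 35.54° = 59.240 N down its slope, and the 5.8 kg mass has 5.8 × 9.8 × sin 20° = 19.440 N down its slope.
The 10.4 kg side's 59.240 N exceeds the other side's 19.440 N, so that mass slides down and the 5.8 kg mass slides up. Taking that direction as positive, Newton's second law for the whole system gives 59.240 − 19.440 = (10.4 + 5.8) a, so a = 39.800 / 16.2 = 2.4568 m/s².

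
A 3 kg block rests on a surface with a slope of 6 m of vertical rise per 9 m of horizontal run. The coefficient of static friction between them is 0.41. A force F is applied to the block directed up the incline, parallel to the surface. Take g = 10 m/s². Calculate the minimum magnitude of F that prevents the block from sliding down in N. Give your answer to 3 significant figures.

The normal force is N = mg cos 33.69° = 24.962 N. With F at its minimum the block is on the verge of sliding down, so static friction is at its maximum μ_s N = 0.41 × 24.962 = 10.234 N and acts up the slope.
Equilibrium along the incline: F + μ_s N = mg sin 33.69°, so F = 16.641 − 10.234 = 6.407 N.

6.41 N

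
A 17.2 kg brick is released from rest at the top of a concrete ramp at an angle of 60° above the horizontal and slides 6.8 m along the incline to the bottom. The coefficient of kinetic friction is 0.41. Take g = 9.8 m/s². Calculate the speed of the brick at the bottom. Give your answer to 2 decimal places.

9.39 m/s

The weight component along the incline is mg sin 60° = 145.977 N and the normal force is N = mg cos 60° = 84.280 N.
Friction up the slope is f = μN = 0.41 × 84.280 = 34.555 N, so the net downslope force is 145.977 − 34.555 = 111.422 N and a = 111.422 / 17.2 = 6.4780 m/s².
Starting from rest over a distance of 6.8 m, v² = 2aL = 2 × 6.4780 × 6.8 = 88.1008, so v = 9.3862 m/s.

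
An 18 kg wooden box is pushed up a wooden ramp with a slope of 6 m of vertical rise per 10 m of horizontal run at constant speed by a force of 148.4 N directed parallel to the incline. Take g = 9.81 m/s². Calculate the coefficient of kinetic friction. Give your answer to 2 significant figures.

0.38

At constant speed ΣF = 0 along the incline. The applied 148.4 N acts up the slope; the weight component mg sin 30.96° = 90.850 N and kinetic friction μN both act down the slope.
So 148.4 = 90.850 + μ × 151.416, giving μ = (148.4 − 90.850) / 151.416 = 0.3801.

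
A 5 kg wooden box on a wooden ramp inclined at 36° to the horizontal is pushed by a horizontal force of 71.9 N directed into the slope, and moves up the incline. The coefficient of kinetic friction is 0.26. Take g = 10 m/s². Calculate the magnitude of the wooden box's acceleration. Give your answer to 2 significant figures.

1.5 m/s²

The horizontal push has components F cos 36° = 71.9 × 0.8090 = 58.167 N up the incline and F sin 36° = 71.9 × 0.5878 = 42.263 N pressing into the surface.
The normal force is therefore N = mg cos 36° + F sin 36° = 40.450 + 42.263 = 82.713 N, and kinetic friction down the slope is μN = 0.26 × 82.713 = 21.505 N.
Along the incline: F cos 36° − mg sin 36° − μN = ma, so 58.167 − 29.390 − 21.505 = 5 a, giving a = 1.4544 m/s².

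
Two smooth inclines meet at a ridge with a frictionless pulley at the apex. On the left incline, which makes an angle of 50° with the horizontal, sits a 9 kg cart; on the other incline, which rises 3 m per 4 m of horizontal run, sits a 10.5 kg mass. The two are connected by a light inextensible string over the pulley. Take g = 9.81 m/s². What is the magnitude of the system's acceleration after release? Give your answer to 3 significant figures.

Resolve each weight along its own incline: the 9 kg mass has component 9 × 9.81 × sin 50° = 67.634 N down its slope, and the 10.5 kg mass has 10.5 × 9.81 × sin 36.87° = 61.803 N down its slope.
The 9 kg side's 67.634 N exceeds the other side's 61.803 N, so that mass slides down and the 10.5 kg mass slides up. Taking that direction as positive, Newton's second law for the whole system gives 67.634 − 61.803 = (9 + 10.5) a, so a = 5.831 / 19.5 = 0.2990 m/s².

0.299 m/s²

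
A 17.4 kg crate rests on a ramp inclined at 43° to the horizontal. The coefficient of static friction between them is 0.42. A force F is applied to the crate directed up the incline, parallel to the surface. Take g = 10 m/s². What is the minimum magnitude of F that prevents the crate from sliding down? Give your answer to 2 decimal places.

65.22 N

The normal force is N = mg cos 43° = 127.256 N. With F at its minimum the crate is on the verge of sliding down, so static friction is at its maximum μ_s N = 0.42 × 127.256 = 53.448 N and acts up the slope.
Equilibrium along the incline: F + μ_s N = mg sin 43°, so F = 118.668 − 53.448 = 65.220 N.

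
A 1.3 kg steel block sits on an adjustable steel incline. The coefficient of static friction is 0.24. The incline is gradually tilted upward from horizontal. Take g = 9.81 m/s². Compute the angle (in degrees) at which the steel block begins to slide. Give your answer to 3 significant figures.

13.5°

At the threshold of sliding, static friction is at its maximum μ_s N and exactly balances the weight component along the incline: mg sin θ = μ_s mg cos θ.
Hence tan θ = μ_s = 0.24, so θ = arctan(0.24) = 13.4957°.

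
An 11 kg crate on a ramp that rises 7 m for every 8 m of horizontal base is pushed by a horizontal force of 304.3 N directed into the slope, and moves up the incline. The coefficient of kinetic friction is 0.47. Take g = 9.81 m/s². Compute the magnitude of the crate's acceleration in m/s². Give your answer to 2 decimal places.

2.33 m/s²

The horizontal push has components F cos 41.19° = 304.3 × 0.7526 = 229.016 N up the incline and F sin 41.19° = 304.3 × 0.6585 = 200.382 N pressing into the surface.
The normal force is therefore N = mg cos 41.19° + F sin 41.19° = 81.213 + 200.382 = 281.595 N, and kinetic friction down the slope is μN = 0.47 × 281.595 = 132.350 N.
Along the incline: F cos 41.19° − mg sin 41.19° − μN = ma, so 229.016 − 71.059 − 132.350 = 11 a, giving a = 2.3279 m/s².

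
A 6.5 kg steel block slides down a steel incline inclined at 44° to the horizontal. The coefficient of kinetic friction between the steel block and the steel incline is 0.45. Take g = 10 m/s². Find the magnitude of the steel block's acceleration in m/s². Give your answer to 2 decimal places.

3.71 m/s²

Resolving the weight along the incline: the component pulling the steel block down the slope is mg sin 44° = 6.5 × 10 × 0.6947 = 45.155 N, and the normal force is N = mg cos 44° = 6.5 × 10 × 0.7193 = 46.755 N.
Kinetic friction acts up the slope with magnitude f = μN = 0.45 × 46.755 = 21.040 N.
Net force along the incline is 45.155 − 21.040 = 24.115 N, so a = 24.115 / 6.5 = 3.7100 m/s².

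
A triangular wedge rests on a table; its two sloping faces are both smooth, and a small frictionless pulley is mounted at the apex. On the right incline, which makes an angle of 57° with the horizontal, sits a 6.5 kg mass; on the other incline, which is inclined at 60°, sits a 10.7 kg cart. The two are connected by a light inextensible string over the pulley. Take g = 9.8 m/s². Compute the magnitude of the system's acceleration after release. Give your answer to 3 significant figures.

Resolve each weight along its own incline: the 6.5 kg mass has component 6.5 × 9.8 × sin 57° = 53.423 N down its slope, and the 10.7 kg mass has 10.7 × 9.8 × sin 60° = 90.811 N down its slope.
The 10.7 kg side's 90.811 N exceeds the other side's 53.423 N, so that mass slides down and the 6.5 kg mass slides up. Taking that direction as positive, Newton's second law for the whole system gives 90.811 − 53.423 = (6.5 + 10.7) a, so a = 37.388 / 17.2 = 2.1737 m/s².

2.17 m/s²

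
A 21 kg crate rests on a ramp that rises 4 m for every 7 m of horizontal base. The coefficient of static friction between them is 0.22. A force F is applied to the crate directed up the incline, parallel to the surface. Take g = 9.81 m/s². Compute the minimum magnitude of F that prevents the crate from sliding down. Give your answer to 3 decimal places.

62.859 N

The normal force is N = mg cos 29.74° = 178.867 N. With F at its minimum the crate is on the verge of sliding down, so static friction is at its maximum μ_s N = 0.22 × 178.867 = 39.351 N and acts up the slope.
Equilibrium along the incline: F + μ_s N = mg sin 29.74°, so F = 102.210 − 39.351 = 62.859 N.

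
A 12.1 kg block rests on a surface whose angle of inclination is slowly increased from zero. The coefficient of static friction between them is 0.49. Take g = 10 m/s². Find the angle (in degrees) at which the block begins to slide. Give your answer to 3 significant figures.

At the threshold of sliding, static friction is at its maximum μ_s N and exactly balances the weight component along the incline: mg sin θ = μ_s mg cos θ.
Hence tan θ = μ_s = 0.49, so θ = arctan(0.49) = 26.1049°.

26.1°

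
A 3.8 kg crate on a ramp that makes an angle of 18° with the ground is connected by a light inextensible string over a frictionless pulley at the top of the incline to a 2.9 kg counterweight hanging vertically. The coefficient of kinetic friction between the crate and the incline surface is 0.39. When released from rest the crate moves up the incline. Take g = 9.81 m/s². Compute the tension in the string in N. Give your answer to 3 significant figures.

For the crate on the incline: the weight component along the slope is m₁g sin 18° = 3.8 × 9.81 × 0.3090 = 11.519 N and the normal force is N = m₁g cos 18° = 35.453 N.
Kinetic friction opposes the crate's motion up the incline: f = μN = 0.39 × 35.453 = 13.827 N acting down the slope.
Newton's second law for the crate (up-slope positive): T − 11.519 − 13.827 = 3.8 a. For the hanging counterweight (downward positive): 2.9 × 9.81 − T = 2.9 a.
Adding the two equations eliminates T: 3.103 = 6.7 a, so a = 0.4631 m/s².
Then from the hanging counterweight's equation, T = 2.9 × (9.81 − 0.4631) = 27.106 N.

27.1 N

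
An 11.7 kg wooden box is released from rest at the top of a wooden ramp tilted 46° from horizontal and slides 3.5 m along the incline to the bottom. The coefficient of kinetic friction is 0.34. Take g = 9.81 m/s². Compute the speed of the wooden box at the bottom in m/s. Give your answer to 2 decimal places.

5.76 m/s

The weight component along the incline is mg sin 46° = 82.564 N and the normal force is N = mg cos 46° = 79.731 N.
Friction up the slope is f = μN = 0.34 × 79.731 = 27.109 N, so the net downslope force is 82.564 − 27.109 = 55.455 N and a = 55.455 / 11.7 = 4.7397 m/s².
Starting from rest over a distance of 3.5 m, v² = 2aL = 2 × 4.7397 × 3.5 = 33.1779, so v = 5.7600 m/s.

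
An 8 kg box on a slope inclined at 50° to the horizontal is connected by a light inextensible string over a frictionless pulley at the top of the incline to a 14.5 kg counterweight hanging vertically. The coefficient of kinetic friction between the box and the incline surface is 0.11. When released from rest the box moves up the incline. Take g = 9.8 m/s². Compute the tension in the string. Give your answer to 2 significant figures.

For the box on the incline: the weight component along the slope is m₁g sin 50° = 8 × 9.8 × 0.7660 = 60.054 N and the normal force is N = m₁g cos 50° = 50.395 N.
Kinetic friction opposes the box's motion up the incline: f = μN = 0.11 × 50.395 = 5.543 N acting down the slope.
Newton's second law for the box (up-slope positive): T − 60.054 − 5.543 = 8 a. For the hanging counterweight (downward positive): 14.5 × 9.8 − T = 14.5 a.
Adding the two equations eliminates T: 76.503 = 22.5 a, so a = 3.4001 m/s².
Then from the hanging counterweight's equation, T = 14.5 × (9.8 − 3.4001) = 92.799 N.

93 N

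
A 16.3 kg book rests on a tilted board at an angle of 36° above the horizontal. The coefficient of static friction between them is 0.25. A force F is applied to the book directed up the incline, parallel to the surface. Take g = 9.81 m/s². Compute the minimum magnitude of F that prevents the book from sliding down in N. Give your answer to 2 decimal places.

61.65 N

The normal force is N = mg cos 36° = 129.364 N. With F at its minimum the book is on the verge of sliding down, so static friction is at its maximum μ_s N = 0.25 × 129.364 = 32.341 N and acts up the slope.
Equilibrium along the incline: F + μ_s N = mg sin 36°, so F = 93.989 − 32.341 = 61.648 N.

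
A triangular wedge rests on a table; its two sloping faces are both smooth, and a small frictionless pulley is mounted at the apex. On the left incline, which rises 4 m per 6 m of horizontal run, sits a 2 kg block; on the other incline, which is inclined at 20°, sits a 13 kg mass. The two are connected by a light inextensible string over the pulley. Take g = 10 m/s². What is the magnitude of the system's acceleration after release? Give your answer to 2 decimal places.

Resolve each weight along its own incline: the 2 kg mass has component 2 × 10 × sin 33.69° = 11.094 N down its slope, and the 13 kg mass has 13 × 10 × sin 20° = 44.463 N down its slope.
The 13 kg side's 44.463 N exceeds the other side's 11.094 N, so that mass slides down and the 2 kg mass slides up. Taking that direction as positive, Newton's second law for the whole system gives 44.463 − 11.094 = (2 + 13) a, so a = 33.369 / 15 = 2.2246 m/s².

2.22 m/s²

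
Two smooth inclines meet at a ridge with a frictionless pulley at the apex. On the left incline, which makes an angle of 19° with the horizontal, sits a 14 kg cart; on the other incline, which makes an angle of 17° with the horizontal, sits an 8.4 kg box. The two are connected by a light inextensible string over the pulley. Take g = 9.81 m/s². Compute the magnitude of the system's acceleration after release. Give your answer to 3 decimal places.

Resolve each weight along its own incline: the 14 kg mass has component 14 × 9.81 × sin 19° = 44.714 N down its slope, and the 8.4 kg mass has 8.4 × 9.81 × sin 17° = 24.093 N down its slope.
The 14 kg side's 44.714 N exceeds the other side's 24.093 N, so that mass slides down and the 8.4 kg mass slides up. Taking that direction as positive, Newton's second law for the whole system gives 44.714 − 24.093 = (14 + 8.4) a, so a = 20.621 / 22.4 = 0.9206 m/s².

0.921 m/s²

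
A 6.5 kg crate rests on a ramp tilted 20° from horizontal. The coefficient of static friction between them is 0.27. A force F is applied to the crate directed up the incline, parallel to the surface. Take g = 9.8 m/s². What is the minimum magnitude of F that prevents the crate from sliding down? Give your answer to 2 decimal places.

The normal force is N = mg cos 20° = 59.858 N. With F at its minimum the crate is on the verge of sliding down, so static friction is at its maximum μ_s N = 0.27 × 59.858 = 16.162 N and acts up the slope.
Equilibrium along the incline: F + μ_s N = mg sin 20°, so F = 21.787 − 16.162 = 5.625 N.

5.62 N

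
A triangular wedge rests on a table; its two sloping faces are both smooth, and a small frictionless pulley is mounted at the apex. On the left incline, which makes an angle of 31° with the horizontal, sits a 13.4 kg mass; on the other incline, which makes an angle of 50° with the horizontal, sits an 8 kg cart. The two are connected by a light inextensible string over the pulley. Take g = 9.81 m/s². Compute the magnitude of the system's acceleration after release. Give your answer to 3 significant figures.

Resolve each weight along its own incline: the 13.4 kg mass has component 13.4 × 9.81 × sin 31° = 67.704 N down its slope, and the 8 kg mass has 8 × 9.81 × sin 50° = 60.119 N down its slope.
The 13.4 kg side's 67.704 N exceeds the other side's 60.119 N, so that mass slides down and the 8 kg mass slides up. Taking that direction as positive, Newton's second law for the whole system gives 67.704 − 60.119 = (13.4 + 8) a, so a = 7.585 / 21.4 = 0.3544 m/s².

0.354 m/s²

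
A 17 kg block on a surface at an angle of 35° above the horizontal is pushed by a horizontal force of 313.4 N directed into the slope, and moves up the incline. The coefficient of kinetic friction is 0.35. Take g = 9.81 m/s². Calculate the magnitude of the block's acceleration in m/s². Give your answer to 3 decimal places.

2.961 m/s²

The horizontal push has components F cos 35° = 313.4 × 0.8192 = 256.737 N up the incline and F sin 35° = 313.4 × 0.5736 = 179.766 N pressing into the surface.
The normal force is therefore N = mg cos 35° + F sin 35° = 136.618 + 179.766 = 316.384 N, and kinetic friction down the slope is μN = 0.35 × 316.384 = 110.734 N.
Along the incline: F cos 35° − mg sin 35° − μN = ma, so 256.737 − 95.659 − 110.734 = 17 a, giving a = 2.9614 m/s².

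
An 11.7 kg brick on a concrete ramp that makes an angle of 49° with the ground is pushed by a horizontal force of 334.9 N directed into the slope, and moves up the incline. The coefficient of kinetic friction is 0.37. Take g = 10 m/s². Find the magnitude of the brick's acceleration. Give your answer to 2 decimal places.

The horizontal push has components F cos 49° = 334.9 × 0.6561 = 219.728 N up the incline and F sin 49° = 334.9 × 0.7547 = 252.749 N pressing into the surface.
The normal force is therefore N = mg cos 49° + F sin 49° = 76.764 + 252.749 = 329.513 N, and kinetic friction down the slope is μN = 0.37 × 329.513 = 121.920 N.
Along the incline: F cos 49° − mg sin 49° − μN = ma, so 219.728 − 88.300 − 121.920 = 11.7 a, giving a = 0.8126 m/s².

0.81 m/s²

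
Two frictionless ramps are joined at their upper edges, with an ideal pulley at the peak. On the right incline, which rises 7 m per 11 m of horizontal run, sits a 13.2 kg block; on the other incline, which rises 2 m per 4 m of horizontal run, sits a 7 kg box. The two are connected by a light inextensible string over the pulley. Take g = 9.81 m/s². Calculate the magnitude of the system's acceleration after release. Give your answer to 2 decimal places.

1.92 m/s²

Resolve each weight along its own incline: the 13.2 kg mass has component 13.2 × 9.81 × sin 32.47° = 69.521 N down its slope, and the 7 kg mass has 7 × 9.81 × sin 26.57° = 30.710 N down its slope.
The 13.2 kg side's 69.521 N exceeds the other side's 30.710 N, so that mass slides down and the 7 kg mass slides up. Taking that direction as positive, Newton's second law for the whole system gives 69.521 − 30.710 = (13.2 + 7) a, so a = 38.811 / 20.2 = 1.9213 m/s².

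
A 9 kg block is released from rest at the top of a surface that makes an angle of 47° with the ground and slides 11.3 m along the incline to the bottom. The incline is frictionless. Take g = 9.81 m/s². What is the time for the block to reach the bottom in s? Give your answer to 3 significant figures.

1.77 s

The weight component along the incline is mg sin 47° = 64.571 N and the normal force is N = mg cos 47° = 60.214 N.
With no friction, a = g sin 47° = 7.1746 m/s².
Starting from rest, L = ½at², so t = √(2L/a) = √(2 × 11.3 / 7.1746) = 1.7748 s.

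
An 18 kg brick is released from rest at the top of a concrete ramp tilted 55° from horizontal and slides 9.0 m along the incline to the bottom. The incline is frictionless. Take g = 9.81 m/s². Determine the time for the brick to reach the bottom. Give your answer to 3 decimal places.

1.497 s

The weight component along the incline is mg sin 55° = 144.646 N and the normal force is N = mg cos 55° = 101.282 N.
With no friction, a = g sin 55° = 8.0359 m/s².
Starting from rest, L = ½at², so t = √(2L/a) = √(2 × 9.0 / 8.0359) = 1.4966 s.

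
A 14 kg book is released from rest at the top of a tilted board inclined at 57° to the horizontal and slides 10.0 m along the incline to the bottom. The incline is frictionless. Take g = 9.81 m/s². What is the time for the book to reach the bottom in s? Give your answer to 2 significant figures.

1.6 s

The weight component along the incline is mg sin 57° = 115.183 N and the normal force is N = mg cos 57° = 74.801 N.
With no friction, a = g sin 57° = 8.2274 m/s².
Starting from rest, L = ½at², so t = √(2L/a) = √(2 × 10.0 / 8.2274) = 1.5591 s.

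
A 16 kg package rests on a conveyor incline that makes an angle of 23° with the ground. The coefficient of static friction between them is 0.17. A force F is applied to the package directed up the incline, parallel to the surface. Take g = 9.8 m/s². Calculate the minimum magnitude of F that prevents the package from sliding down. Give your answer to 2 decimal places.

The normal force is N = mg cos 23° = 144.335 N. With F at its minimum the package is on the verge of sliding down, so static friction is at its maximum μ_s N = 0.17 × 144.335 = 24.537 N and acts up the slope.
Equilibrium along the incline: F + μ_s N = mg sin 23°, so F = 61.267 − 24.537 = 36.730 N.

36.73 N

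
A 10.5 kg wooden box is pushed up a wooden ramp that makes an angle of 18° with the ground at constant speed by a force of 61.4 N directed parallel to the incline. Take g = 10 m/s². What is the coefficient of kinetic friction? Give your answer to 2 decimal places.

0.29

At constant speed ΣF = 0 along the incline. The applied 61.4 N acts up the slope; the weight component mg sin 18° = 32.447 N and kinetic friction μN both act down the slope.
So 61.4 = 32.447 + μ × 99.861, giving μ = (61.4 − 32.447) / 99.861 = 0.2899.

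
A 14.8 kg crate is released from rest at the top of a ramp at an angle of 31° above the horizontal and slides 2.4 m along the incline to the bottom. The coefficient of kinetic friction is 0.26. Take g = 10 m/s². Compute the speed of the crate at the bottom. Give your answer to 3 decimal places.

3.745 m/s

The weight component along the incline is mg sin 31° = 76.226 N and the normal force is N = mg cos 31° = 126.861 N.
Friction up the slope is f = μN = 0.26 × 126.861 = 32.984 N, so the net downslope force is 76.226 − 32.984 = 43.242 N and a = 43.242 / 14.8 = 2.9218 m/s².
Starting from rest over a distance of 2.4 m, v² = 2aL = 2 × 2.9218 × 2.4 = 14.0246, so v = 3.7449 m/s.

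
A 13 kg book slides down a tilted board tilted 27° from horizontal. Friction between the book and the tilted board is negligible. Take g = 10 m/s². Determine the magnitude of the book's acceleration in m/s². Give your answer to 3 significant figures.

4.54 m/s²

Resolving the weight along the incline: the component pulling the book down the slope is mg sin 27° = 13 × 10 × 0.4540 = 59.020 N, and the normal force is N = mg cos 27° = 13 × 10 × 0.8910 = 115.830 N.
With no friction the net force along the incline is 59.020 N, so a = g sin 27° = 59.020 / 13 = 4.5400 m/s².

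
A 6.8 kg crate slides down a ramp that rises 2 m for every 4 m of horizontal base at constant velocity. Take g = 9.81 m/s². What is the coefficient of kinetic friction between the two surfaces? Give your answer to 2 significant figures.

At constant velocity the net force along the incline is zero: mg sin 26.57° = μ mg cos 26.57°.
So μ = tan 26.57° = 0.4472 / 0.8944 = 0.5000.

0.50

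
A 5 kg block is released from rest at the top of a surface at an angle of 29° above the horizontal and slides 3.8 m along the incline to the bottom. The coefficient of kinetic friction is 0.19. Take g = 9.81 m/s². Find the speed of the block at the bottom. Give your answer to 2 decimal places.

4.87 m/s

The weight component along the incline is mg sin 29° = 23.780 N and the normal force is N = mg cos 29° = 42.900 N.
Friction up the slope is f = μN = 0.19 × 42.900 = 8.151 N, so the net downslope force is 23.780 − 8.151 = 15.629 N and a = 15.629 / 5 = 3.1258 m/s².
Starting from rest over a distance of 3.8 m, v² = 2aL = 2 × 3.1258 × 3.8 = 23.7561, so v = 4.8740 m/s.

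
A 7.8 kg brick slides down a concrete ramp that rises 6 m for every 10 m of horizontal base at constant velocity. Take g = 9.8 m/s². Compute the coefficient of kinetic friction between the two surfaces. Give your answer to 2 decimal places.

0.60

At constant velocity the net force along the incline is zero: mg sin 30.96° = μ mg cos 30.96°.
So μ = tan 30.96° = 0.5145 / 0.8575 = 0.6000.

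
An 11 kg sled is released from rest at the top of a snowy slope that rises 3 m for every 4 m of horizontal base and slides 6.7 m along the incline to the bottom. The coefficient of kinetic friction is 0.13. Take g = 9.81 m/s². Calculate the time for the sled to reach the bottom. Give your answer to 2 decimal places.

1.66 s

The weight component along the incline is mg sin 36.87° = 64.746 N and the normal force is N = mg cos 36.87° = 86.328 N.
Friction up the slope is f = μN = 0.13 × 86.328 = 11.223 N, so the net downslope force is 64.746 − 11.223 = 53.523 N and a = 53.523 / 11 = 4.8657 m/s².
Starting from rest, L = ½at², so t = √(2L/a) = √(2 × 6.7 / 4.8657) = 1.6595 s.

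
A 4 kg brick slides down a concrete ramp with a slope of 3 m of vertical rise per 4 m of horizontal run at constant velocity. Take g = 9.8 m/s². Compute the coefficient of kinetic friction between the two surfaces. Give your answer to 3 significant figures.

0.750

At constant velocity the net force along the incline is zero: mg sin 36.87° = μ mg cos 36.87°.
So μ = tan 36.87° = 0.6000 / 0.8000 = 0.7500.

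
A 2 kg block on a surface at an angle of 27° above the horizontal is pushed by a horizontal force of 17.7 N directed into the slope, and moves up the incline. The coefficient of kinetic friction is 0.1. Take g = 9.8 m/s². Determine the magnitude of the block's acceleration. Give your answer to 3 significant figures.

2.16 m/s²

The horizontal push has components F cos 27° = 17.7 × 0.8910 = 15.771 N up the incline and F sin 27° = 17.7 × 0.4540 = 8.036 N pressing into the surface.
The normal force is therefore N = mg cos 27° + F sin 27° = 17.464 + 8.036 = 25.500 N, and kinetic friction down the slope is μN = 0.1 × 25.500 = 2.550 N.
Along the incline: F cos 27° − mg sin 27° − μN = ma, so 15.771 − 8.898 − 2.550 = 2 a, giving a = 2.1615 m/s².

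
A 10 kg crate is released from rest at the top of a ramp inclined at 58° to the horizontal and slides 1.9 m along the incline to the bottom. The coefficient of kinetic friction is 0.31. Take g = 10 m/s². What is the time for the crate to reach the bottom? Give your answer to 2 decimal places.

The weight component along the incline is mg sin 58° = 84.805 N and the normal force is N = mg cos 58° = 52.992 N.
Friction up the slope is f = μN = 0.31 × 52.992 = 16.428 N, so the net downslope force is 84.805 − 16.428 = 68.377 N and a = 68.377 / 10 = 6.8377 m/s².
Starting from rest, L = ½at², so t = √(2L/a) = √(2 × 1.9 / 6.8377) = 0.7455 s.

0.75 s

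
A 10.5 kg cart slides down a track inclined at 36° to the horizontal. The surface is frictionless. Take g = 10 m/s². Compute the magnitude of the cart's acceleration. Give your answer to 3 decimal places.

5.878 m/s²

Resolving the weight along the incline: the component pulling the cart down the slope is mg sin 36° = 10.5 × 10 × 0.5878 = 61.719 N, and the normal force is N = mg cos 36° = 10.5 × 10 × 0.8090 = 84.945 N.
With no friction the net force along the incline is 61.719 N, so a = g sin 36° = 61.719 / 10.5 = 5.8780 m/s².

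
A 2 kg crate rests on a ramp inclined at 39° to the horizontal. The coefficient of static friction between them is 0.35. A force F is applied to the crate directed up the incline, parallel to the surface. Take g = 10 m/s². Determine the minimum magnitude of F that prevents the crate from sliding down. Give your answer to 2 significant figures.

The normal force is N = mg cos 39° = 15.543 N. With F at its minimum the crate is on the verge of sliding down, so static friction is at its maximum μ_s N = 0.35 × 15.543 = 5.440 N and acts up the slope.
Equilibrium along the incline: F + μ_s N = mg sin 39°, so F = 12.586 − 5.440 = 7.146 N.

7.1 N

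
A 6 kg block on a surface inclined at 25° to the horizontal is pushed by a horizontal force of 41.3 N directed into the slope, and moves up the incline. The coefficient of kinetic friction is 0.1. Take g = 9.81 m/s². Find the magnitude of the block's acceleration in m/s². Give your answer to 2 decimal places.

The horizontal push has components F cos 25° = 41.3 × 0.9063 = 37.430 N up the incline and F sin 25° = 41.3 × 0.4226 = 17.453 N pressing into the surface.
The normal force is therefore N = mg cos 25° + F sin 25° = 53.345 + 17.453 = 70.798 N, and kinetic friction down the slope is μN = 0.1 × 70.798 = 7.080 N.
Along the incline: F cos 25° − mg sin 25° − μN = ma, so 37.430 − 24.874 − 7.080 = 6 a, giving a = 0.9127 m/s².

0.91 m/s²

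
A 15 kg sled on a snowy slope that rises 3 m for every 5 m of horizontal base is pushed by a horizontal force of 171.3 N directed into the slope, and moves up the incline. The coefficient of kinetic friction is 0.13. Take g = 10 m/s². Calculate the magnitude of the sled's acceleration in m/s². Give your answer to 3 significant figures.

2.77 m/s²

The horizontal push has components F cos 30.96° = 171.3 × 0.8575 = 146.890 N up the incline and F sin 30.96° = 171.3 × 0.5145 = 88.134 N pressing into the surface.
The normal force is therefore N = mg cos 30.96° + F sin 30.96° = 128.625 + 88.134 = 216.759 N, and kinetic friction down the slope is μN = 0.13 × 216.759 = 28.179 N.
Along the incline: F cos 30.96° − mg sin 30.96° − μN = ma, so 146.890 − 77.175 − 28.179 = 15 a, giving a = 2.7691 m/s².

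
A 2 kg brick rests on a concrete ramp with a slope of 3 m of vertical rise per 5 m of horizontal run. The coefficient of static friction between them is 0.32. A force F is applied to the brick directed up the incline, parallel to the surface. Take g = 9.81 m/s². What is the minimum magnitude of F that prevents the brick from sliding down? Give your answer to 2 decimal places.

The normal force is N = mg cos 30.96° = 16.824 N. With F at its minimum the brick is on the verge of sliding down, so static friction is at its maximum μ_s N = 0.32 × 16.824 = 5.384 N and acts up the slope.
Equilibrium along the incline: F + μ_s N = mg sin 30.96°, so F = 10.094 − 5.384 = 4.710 N.

4.71 N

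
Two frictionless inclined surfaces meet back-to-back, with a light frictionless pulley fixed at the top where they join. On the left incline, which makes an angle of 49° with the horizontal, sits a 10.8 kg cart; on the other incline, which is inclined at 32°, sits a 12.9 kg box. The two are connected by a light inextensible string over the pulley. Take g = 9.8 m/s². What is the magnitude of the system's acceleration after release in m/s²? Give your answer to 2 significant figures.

Resolve each weight along its own incline: the 10.8 kg mass has component 10.8 × 9.8 × sin 49° = 79.878 N down its slope, and the 12.9 kg mass has 12.9 × 9.8 × sin 32° = 66.992 N down its slope.
The 10.8 kg side's 79.878 N exceeds the other side's 66.992 N, so that mass slides down and the 12.9 kg mass slides up. Taking that direction as positive, Newton's second law for the whole system gives 79.878 − 66.992 = (10.8 + 12.9) a, so a = 12.886 / 23.7 = 0.5437 m/s².

0.54 m/s²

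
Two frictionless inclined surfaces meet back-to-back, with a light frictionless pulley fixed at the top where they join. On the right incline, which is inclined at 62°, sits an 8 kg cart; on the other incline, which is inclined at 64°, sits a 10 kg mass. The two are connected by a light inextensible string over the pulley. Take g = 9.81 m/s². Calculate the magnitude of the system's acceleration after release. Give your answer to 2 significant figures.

Resolve each weight along its own incline: the 8 kg mass has component 8 × 9.81 × sin 62° = 69.294 N down its slope, and the 10 kg mass has 10 × 9.81 × sin 64° = 88.172 N down its slope.
The 10 kg side's 88.172 N exceeds the other side's 69.294 N, so that mass slides down and the 8 kg mass slides up. Taking that direction as positive, Newton's second law for the whole system gives 88.172 − 69.294 = (8 + 10) a, so a = 18.878 / 18 = 1.0488 m/s².

1.0 m/s²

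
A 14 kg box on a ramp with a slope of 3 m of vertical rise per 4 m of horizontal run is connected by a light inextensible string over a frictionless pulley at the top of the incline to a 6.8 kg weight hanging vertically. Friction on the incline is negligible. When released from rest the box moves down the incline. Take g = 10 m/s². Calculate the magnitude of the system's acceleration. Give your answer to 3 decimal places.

0.769 m/s²

For the box on the incline: the weight component along the slope is m₁g sin 36.87° = 14 × 10 × 0.6000 = 84.000 N and the normal force is N = m₁g cos 36.87° = 112.000 N.
Newton's second law for the box (down-slope positive): 84.000 − T = 14 a. For the hanging weight (upward positive): T − 6.8 × 10 = 6.8 a.
Adding the two equations eliminates T: 16.000 = 20.8 a, so a = 0.7692 m/s².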